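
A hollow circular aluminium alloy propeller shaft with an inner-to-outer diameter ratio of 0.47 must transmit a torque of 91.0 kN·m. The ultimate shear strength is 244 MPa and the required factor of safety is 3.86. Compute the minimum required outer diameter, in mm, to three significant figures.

τ_allow = 244/3.86 = 63.21 MPa.
For a hollow shaft τ = 16T/[πd_o³(1−k⁴)] with k = 0.47, so 1−k⁴ = 0.9512.
d_o³ = 16T/[π τ_allow (1−k⁴)] = 16×9.1000×10^7/(π×63.21×0.9512) = 7.708×10^6 mm³.
d_o = 197.5 mm.

d_o = 198 mm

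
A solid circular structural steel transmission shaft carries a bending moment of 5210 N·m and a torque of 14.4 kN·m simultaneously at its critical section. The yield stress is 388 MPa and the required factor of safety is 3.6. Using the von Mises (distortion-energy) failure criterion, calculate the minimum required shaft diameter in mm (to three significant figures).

d = 109 mm

σ_allow = σ_y/n = 388/3.6 = 107.8 MPa.
For a solid shaft σ_b = 32M/(πd³) and τ = 16T/(πd³), so the von Mises stress is σ' = (16/πd³)·√(4M²+3T²).
√(4M²+3T²) = √(4×(5.210×10^6)² + 3×(1.440×10^7)²) = 2.703×10^7 N·mm.
d³ = 16×2.703×10^7/(π×107.8) = 1.277×10^6 mm³.
d = 108.5 mm.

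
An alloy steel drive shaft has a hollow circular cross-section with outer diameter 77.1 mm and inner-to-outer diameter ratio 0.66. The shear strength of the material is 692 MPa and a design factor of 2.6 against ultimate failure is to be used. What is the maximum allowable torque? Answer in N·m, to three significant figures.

T_allow = 19400 N·m

τ_allow = 692/2.6 = 266.2 MPa.
For a hollow shaft T_allow = τ_allow·πd_o³(1−k⁴)/16 with 1−k⁴ = 0.8103, so πd_o³(1−k⁴)/16 = 72910 mm³.
T_allow = 266.2×72910 = 1.941×10^7 N·mm = 19410 N·m.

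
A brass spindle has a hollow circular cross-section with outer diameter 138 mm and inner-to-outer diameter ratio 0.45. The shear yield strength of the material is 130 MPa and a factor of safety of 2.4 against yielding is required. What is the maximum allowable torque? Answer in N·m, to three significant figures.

T_allow = 26800 N·m

τ_allow = 130/2.4 = 54.17 MPa.
For a hollow shaft T_allow = τ_allow·πd_o³(1−k⁴)/16 with 1−k⁴ = 0.9590, so πd_o³(1−k⁴)/16 = 494900 mm³.
T_allow = 54.17×494900 = 2.680×10^7 N·mm = 26800 N·m.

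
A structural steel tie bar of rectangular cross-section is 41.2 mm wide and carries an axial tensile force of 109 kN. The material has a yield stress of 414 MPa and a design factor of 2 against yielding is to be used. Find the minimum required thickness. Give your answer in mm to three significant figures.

t = 12.8 mm

σ_allow = 414/2 = 207.0 MPa.
Required area A = F/σ_allow = 109000/207.0 = 526.6 mm².
t = A/w = 526.6/41.2 = 12.78 mm.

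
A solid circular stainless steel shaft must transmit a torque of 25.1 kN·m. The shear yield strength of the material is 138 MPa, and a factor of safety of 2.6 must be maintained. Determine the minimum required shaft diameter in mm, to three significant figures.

d = 134 mm

Allowable shear stress τ_allow = 138/2.6 = 53.08 MPa.
For a solid shaft τ = 16T/(πd³), so d³ = 16T/(π τ_allow) = 16×2.5100×10^7/(π×53.08) = 2.408×10^6 mm³.
d = (2.408×10^6)^(1/3) = 134.0 mm.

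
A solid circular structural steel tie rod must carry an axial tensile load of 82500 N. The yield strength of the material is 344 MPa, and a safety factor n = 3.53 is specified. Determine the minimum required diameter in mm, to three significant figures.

d = 32.8 mm

Allowable stress σ_allow = 344/3.53 = 97.45 MPa.
Required area A = F/σ_allow = 82500/97.45 = 846.6 mm².
A = πd²/4 → d = √(4A/π) = 32.83 mm.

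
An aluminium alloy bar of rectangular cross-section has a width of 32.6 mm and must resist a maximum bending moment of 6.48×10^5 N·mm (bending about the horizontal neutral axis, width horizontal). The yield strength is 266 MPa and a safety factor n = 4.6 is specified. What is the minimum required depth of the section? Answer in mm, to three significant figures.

σ_allow = 266/4.6 = 57.83 MPa.
For a rectangular section σ = 6M/(bh²), so h² = 6M/(b σ_allow) = 6×648000/(32.6×57.83) = 2062 mm².
h = 45.41 mm.

h = 45.4 mm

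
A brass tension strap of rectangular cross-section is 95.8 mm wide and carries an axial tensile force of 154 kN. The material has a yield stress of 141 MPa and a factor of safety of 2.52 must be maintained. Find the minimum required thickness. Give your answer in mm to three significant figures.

σ_allow = 141/2.52 = 55.95 MPa.
Required area A = F/σ_allow = 154000/55.95 = 2752 mm².
t = A/w = 2752/95.8 = 28.73 mm.

t = 28.7 mm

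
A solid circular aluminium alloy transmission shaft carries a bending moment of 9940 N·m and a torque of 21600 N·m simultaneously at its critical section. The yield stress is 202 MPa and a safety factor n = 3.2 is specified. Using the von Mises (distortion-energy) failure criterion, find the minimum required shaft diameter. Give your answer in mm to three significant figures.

σ_allow = σ_y/n = 202/3.2 = 63.12 MPa.
For a solid shaft σ_b = 32M/(πd³) and τ = 16T/(πd³), so the von Mises stress is σ' = (16/πd³)·√(4M²+3T²).
√(4M²+3T²) = √(4×(9.940×10^6)² + 3×(2.160×10^7)²) = 4.237×10^7 N·mm.
d³ = 16×4.237×10^7/(π×63.12) = 3.418×10^6 mm³.
d = 150.6 mm.

d = 151 mm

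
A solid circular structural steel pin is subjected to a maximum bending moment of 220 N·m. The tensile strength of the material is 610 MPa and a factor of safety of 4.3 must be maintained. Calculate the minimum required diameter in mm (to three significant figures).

d = 25.1 mm

σ_allow = 610/4.3 = 141.9 MPa.
For a solid circular section σ = 32M/(πd³), so d³ = 32M/(π σ_allow) = 32×220000/(π×141.9) = 15800 mm³.
d = 25.09 mm.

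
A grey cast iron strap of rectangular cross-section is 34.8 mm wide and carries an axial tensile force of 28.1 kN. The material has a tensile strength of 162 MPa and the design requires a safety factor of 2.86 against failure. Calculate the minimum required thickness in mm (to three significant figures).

t = 14.3 mm

σ_allow = 162/2.86 = 56.64 MPa.
Required area A = F/σ_allow = 28100/56.64 = 496.1 mm².
t = A/w = 496.1/34.8 = 14.26 mm.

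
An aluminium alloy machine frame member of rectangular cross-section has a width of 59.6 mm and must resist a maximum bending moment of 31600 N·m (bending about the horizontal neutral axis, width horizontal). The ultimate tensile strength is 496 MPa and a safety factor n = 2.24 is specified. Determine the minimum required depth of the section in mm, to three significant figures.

h = 120 mm

σ_allow = 496/2.24 = 221.4 MPa.
For a rectangular section σ = 6M/(bh²), so h² = 6M/(b σ_allow) = 6×3.1600×10^7/(59.6×221.4) = 14370 mm².
h = 119.9 mm.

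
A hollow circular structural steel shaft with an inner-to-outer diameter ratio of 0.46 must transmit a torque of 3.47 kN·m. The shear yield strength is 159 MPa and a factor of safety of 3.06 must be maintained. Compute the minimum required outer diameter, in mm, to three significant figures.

d_o = 70.9 mm

τ_allow = 159/3.06 = 51.96 MPa.
For a hollow shaft τ = 16T/[πd_o³(1−k⁴)] with k = 0.46, so 1−k⁴ = 0.9552.
d_o³ = 16T/[π τ_allow (1−k⁴)] = 16×3470000/(π×51.96×0.9552) = 356100 mm³.
d_o = 70.88 mm.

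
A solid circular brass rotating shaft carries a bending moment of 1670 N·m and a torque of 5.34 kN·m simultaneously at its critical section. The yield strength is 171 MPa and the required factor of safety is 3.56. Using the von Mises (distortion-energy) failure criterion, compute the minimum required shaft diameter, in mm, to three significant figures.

σ_allow = σ_y/n = 171/3.56 = 48.03 MPa.
For a solid shaft σ_b = 32M/(πd³) and τ = 16T/(πd³), so the von Mises stress is σ' = (16/πd³)·√(4M²+3T²).
√(4M²+3T²) = √(4×(1.670×10^6)² + 3×(5.340×10^6)²) = 9.834×10^6 N·mm.
d³ = 16×9.834×10^6/(π×48.03) = 1.043×10^6 mm³.
d = 101.4 mm.

d = 101 mm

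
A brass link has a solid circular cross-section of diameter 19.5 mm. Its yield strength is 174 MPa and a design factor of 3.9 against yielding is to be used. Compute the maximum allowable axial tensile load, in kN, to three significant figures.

F_allow = 13.3 kN

σ_allow = 174/3.9 = 44.62 MPa.
A = πd²/4 = π×19.5²/4 = 298.6 mm².
F_allow = σ_allow × A = 44.62×298.6 = 13320 N.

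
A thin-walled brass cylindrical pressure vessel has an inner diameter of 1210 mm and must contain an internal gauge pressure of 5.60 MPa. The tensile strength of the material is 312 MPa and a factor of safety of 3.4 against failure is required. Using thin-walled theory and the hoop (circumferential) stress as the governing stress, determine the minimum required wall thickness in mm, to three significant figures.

σ_allow = 312/3.4 = 91.76 MPa.
Hoop stress σ_h = pD/(2t), so t = pD/(2σ_allow) = 5.60×1210/(2×91.76) = 36.92 mm.

t = 36.9 mm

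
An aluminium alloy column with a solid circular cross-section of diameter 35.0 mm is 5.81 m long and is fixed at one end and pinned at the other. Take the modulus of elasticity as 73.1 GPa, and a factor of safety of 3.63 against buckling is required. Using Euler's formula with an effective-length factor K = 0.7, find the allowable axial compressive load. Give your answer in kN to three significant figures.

P_allow = 0.885 kN

I = πd⁴/64 = π×35.0⁴/64 = 73660 mm⁴.
Effective length L_e = KL = 0.7×5.81 m = 4067 mm.
Euler critical load P_cr = π²EI/L_e² = π²×73100×73660/4067² = 3213 N.
P_allow = P_cr/n = 3213/3.63 = 885.1 N.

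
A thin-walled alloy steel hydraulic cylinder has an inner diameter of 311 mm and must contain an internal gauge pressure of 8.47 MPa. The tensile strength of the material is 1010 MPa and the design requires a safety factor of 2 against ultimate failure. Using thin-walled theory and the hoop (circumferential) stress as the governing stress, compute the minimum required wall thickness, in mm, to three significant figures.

t = 2.61 mm

σ_allow = 1010/2 = 505.0 MPa.
Hoop stress σ_h = pD/(2t), so t = pD/(2σ_allow) = 8.47×311/(2×505.0) = 2.608 mm.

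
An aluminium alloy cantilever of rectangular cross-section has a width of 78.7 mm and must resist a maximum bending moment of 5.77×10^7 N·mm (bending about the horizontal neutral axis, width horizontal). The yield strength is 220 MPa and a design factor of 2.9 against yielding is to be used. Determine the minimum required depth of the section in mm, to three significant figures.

σ_allow = 220/2.9 = 75.86 MPa.
For a rectangular section σ = 6M/(bh²), so h² = 6M/(b σ_allow) = 6×5.7700×10^7/(78.7×75.86) = 57990 mm².
h = 240.8 mm.

h = 241 mm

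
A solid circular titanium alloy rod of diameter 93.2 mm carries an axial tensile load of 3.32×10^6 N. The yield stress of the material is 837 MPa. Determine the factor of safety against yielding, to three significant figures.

A = πd²/4 = 6822 mm².
σ = F/A = 3320000/6822 = 486.6 MPa.
n = 837/486.6 = 1.720.

n = 1.72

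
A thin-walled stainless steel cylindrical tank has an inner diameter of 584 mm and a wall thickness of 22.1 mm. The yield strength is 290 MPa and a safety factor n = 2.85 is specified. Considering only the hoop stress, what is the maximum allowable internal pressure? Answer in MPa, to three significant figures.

σ_allow = 290/2.85 = 101.8 MPa.
σ_h = pD/(2t) → p_allow = 2σ_allow t/D = 2×101.8×22.1/584 = 7.701 MPa.

p_allow = 7.70 MPa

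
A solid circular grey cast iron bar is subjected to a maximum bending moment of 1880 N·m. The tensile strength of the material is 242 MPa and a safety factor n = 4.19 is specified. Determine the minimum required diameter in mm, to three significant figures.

σ_allow = 242/4.19 = 57.76 MPa.
For a solid circular section σ = 32M/(πd³), so d³ = 32M/(π σ_allow) = 32×1880000/(π×57.76) = 331600 mm³.
d = 69.21 mm.

d = 69.2 mm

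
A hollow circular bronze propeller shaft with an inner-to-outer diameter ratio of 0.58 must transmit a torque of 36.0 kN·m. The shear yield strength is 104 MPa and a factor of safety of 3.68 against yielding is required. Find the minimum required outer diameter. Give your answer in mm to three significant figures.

τ_allow = 104/3.68 = 28.26 MPa.
For a hollow shaft τ = 16T/[πd_o³(1−k⁴)] with k = 0.58, so 1−k⁴ = 0.8868.
d_o³ = 16T/[π τ_allow (1−k⁴)] = 16×3.6000×10^7/(π×28.26×0.8868) = 7.316×10^6 mm³.
d_o = 194.1 mm.

d_o = 194 mm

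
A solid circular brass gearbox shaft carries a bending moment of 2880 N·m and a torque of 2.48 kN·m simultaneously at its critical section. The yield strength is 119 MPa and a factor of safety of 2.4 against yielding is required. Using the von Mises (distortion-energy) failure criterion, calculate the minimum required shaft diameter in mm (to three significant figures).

σ_allow = σ_y/n = 119/2.4 = 49.58 MPa.
For a solid shaft σ_b = 32M/(πd³) and τ = 16T/(πd³), so the von Mises stress is σ' = (16/πd³)·√(4M²+3T²).
√(4M²+3T²) = √(4×(2.880×10^6)² + 3×(2.480×10^6)²) = 7.185×10^6 N·mm.
d³ = 16×7.185×10^6/(π×49.58) = 738000 mm³.
d = 90.37 mm.

d = 90.4 mm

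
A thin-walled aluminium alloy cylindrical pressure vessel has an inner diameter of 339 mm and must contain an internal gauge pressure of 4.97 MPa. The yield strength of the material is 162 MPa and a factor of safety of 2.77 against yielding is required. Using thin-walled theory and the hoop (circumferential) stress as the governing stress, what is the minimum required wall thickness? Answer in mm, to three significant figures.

t = 14.4 mm

σ_allow = 162/2.77 = 58.48 MPa.
Hoop stress σ_h = pD/(2t), so t = pD/(2σ_allow) = 4.97×339/(2×58.48) = 14.40 mm.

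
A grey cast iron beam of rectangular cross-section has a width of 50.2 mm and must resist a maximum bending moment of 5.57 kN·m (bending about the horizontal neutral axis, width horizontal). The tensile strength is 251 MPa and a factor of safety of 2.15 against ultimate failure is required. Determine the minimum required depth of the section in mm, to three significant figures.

h = 75.5 mm

σ_allow = 251/2.15 = 116.7 MPa.
For a rectangular section σ = 6M/(bh²), so h² = 6M/(b σ_allow) = 6×5570000/(50.2×116.7) = 5703 mm².
h = 75.52 mm.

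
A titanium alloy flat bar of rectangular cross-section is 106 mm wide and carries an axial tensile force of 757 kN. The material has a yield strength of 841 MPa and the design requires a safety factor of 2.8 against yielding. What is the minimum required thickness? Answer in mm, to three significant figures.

σ_allow = 841/2.8 = 300.4 MPa.
Required area A = F/σ_allow = 757000/300.4 = 2520 mm².
t = A/w = 2520/106 = 23.78 mm.

t = 23.8 mm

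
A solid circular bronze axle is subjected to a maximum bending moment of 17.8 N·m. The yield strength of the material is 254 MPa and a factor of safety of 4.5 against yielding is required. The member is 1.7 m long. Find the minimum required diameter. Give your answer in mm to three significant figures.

σ_allow = 254/4.5 = 56.44 MPa.
For a solid circular section σ = 32M/(πd³), so d³ = 32M/(π σ_allow) = 32×17800/(π×56.44) = 3212 mm³.
d = 14.75 mm.

d = 14.8 mm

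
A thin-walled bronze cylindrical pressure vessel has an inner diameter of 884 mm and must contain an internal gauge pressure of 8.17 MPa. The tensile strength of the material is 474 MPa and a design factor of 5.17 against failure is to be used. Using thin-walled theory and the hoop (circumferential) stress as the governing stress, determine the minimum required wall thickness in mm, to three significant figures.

σ_allow = 474/5.17 = 91.68 MPa.
Hoop stress σ_h = pD/(2t), so t = pD/(2σ_allow) = 8.17×884/(2×91.68) = 39.39 mm.

t = 39.4 mm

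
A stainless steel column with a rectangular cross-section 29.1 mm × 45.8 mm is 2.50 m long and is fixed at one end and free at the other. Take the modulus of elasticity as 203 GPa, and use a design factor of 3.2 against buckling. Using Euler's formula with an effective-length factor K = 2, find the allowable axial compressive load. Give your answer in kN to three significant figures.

Buckling occurs about the weak axis: I_min = h·b³/12 = 45.8×29.1³/12 = 94050 mm⁴ (b = 29.1 mm is the smaller dimension).
Effective length L_e = KL = 2×2.50 m = 5000 mm.
Euler critical load P_cr = π²EI/L_e² = π²×203000×94050/5000² = 7537 N.
P_allow = P_cr/n = 7537/3.2 = 2355 N.

P_allow = 2.36 kN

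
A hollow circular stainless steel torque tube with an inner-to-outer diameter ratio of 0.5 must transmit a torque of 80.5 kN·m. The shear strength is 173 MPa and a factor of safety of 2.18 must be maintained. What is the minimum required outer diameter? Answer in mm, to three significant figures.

d_o = 177 mm

τ_allow = 173/2.18 = 79.36 MPa.
For a hollow shaft τ = 16T/[πd_o³(1−k⁴)] with k = 0.5, so 1−k⁴ = 0.9375.
d_o³ = 16T/[π τ_allow (1−k⁴)] = 16×8.0500×10^7/(π×79.36×0.9375) = 5.511×10^6 mm³.
d_o = 176.6 mm.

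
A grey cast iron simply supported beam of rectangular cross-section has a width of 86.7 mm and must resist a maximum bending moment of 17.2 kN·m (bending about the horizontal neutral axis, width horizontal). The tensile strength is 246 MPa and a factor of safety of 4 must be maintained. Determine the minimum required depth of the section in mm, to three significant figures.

h = 139 mm

σ_allow = 246/4 = 61.50 MPa.
For a rectangular section σ = 6M/(bh²), so h² = 6M/(b σ_allow) = 6×1.7200×10^7/(86.7×61.50) = 19350 mm².
h = 139.1 mm.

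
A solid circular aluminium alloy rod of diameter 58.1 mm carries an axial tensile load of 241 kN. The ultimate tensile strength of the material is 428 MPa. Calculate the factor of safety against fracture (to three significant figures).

A = πd²/4 = 2651 mm².
σ = F/A = 241000/2651 = 90.90 MPa.
n = 428/90.90 = 4.708.

n = 4.71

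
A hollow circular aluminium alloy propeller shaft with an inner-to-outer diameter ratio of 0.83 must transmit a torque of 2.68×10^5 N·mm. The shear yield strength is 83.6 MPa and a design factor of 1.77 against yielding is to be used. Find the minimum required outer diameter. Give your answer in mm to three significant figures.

τ_allow = 83.6/1.77 = 47.23 MPa.
For a hollow shaft τ = 16T/[πd_o³(1−k⁴)] with k = 0.83, so 1−k⁴ = 0.5254.
d_o³ = 16T/[π τ_allow (1−k⁴)] = 16×268000/(π×47.23×0.5254) = 55000 mm³.
d_o = 38.03 mm.

d_o = 38.0 mm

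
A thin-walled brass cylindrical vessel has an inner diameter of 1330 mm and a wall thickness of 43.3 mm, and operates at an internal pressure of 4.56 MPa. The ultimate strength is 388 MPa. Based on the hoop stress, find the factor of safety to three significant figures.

σ_h = pD/(2t) = 4.56×1330/(2×43.3) = 70.03 MPa.
n = 388/70.03 = 5.540.

n = 5.54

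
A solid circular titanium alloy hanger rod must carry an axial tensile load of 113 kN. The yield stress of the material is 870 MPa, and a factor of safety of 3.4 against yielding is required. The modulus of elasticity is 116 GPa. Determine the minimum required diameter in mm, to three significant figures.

Allowable stress σ_allow = 870/3.4 = 255.9 MPa.
Required area A = F/σ_allow = 113000/255.9 = 441.6 mm².
A = πd²/4 → d = √(4A/π) = 23.71 mm.

d = 23.7 mm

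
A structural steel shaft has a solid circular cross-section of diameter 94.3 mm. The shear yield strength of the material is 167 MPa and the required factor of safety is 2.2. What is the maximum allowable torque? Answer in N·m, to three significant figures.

τ_allow = 167/2.2 = 75.91 MPa.
For a solid shaft T_allow = τ_allow·πd³/16; πd³/16 = π×94.3³/16 = 164700 mm³.
T_allow = 75.91×164700 = 1.250×10^7 N·mm = 12500 N·m.

T_allow = 12500 N·m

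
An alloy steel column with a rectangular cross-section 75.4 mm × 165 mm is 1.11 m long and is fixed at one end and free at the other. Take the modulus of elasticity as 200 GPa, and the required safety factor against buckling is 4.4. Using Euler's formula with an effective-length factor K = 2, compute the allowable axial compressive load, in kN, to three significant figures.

Buckling occurs about the weak axis: I_min = h·b³/12 = 165×75.4³/12 = 5.894×10^6 mm⁴ (b = 75.4 mm is the smaller dimension).
Effective length L_e = KL = 2×1.11 m = 2220 mm.
Euler critical load P_cr = π²EI/L_e² = π²×200000×5.894×10^6/2220² = 2.361×10^6 N.
P_allow = P_cr/n = 2.361×10^6/4.4 = 536500 N.

P_allow = 537 kN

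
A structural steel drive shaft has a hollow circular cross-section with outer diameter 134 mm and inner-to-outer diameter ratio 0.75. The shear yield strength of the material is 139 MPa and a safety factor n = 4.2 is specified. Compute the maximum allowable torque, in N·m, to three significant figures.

τ_allow = 139/4.2 = 33.10 MPa.
For a hollow shaft T_allow = τ_allow·πd_o³(1−k⁴)/16 with 1−k⁴ = 0.6836, so πd_o³(1−k⁴)/16 = 323000 mm³.
T_allow = 33.10×323000 = 1.069×10^7 N·mm = 10690 N·m.

T_allow = 10700 N·m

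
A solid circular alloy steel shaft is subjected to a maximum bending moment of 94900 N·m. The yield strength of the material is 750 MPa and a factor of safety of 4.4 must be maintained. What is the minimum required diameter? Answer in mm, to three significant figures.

σ_allow = 750/4.4 = 170.5 MPa.
For a solid circular section σ = 32M/(πd³), so d³ = 32M/(π σ_allow) = 32×9.4900×10^7/(π×170.5) = 5.671×10^6 mm³.
d = 178.3 mm.

d = 178 mm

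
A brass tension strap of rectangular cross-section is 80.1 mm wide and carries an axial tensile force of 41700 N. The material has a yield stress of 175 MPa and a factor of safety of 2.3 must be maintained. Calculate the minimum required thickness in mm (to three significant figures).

t = 6.84 mm

σ_allow = 175/2.3 = 76.09 MPa.
Required area A = F/σ_allow = 41700/76.09 = 548.1 mm².
t = A/w = 548.1/80.1 = 6.842 mm.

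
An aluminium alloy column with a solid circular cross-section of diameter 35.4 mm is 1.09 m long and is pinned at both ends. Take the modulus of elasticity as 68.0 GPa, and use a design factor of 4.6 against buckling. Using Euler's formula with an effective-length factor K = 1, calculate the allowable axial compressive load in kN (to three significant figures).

P_allow = 9.47 kN

I = πd⁴/64 = π×35.4⁴/64 = 77090 mm⁴.
Effective length L_e = KL = 1×1.09 m = 1090 mm.
Euler critical load P_cr = π²EI/L_e² = π²×68000×77090/1090² = 43550 N.
P_allow = P_cr/n = 43550/4.6 = 9466 N.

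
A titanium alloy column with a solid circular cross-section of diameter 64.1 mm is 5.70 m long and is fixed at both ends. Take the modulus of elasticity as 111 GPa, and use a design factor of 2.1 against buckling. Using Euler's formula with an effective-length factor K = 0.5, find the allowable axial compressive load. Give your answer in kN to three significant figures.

P_allow = 53.2 kN

I = πd⁴/64 = π×64.1⁴/64 = 828700 mm⁴.
Effective length L_e = KL = 0.5×5.70 m = 2850 mm.
Euler critical load P_cr = π²EI/L_e² = π²×111000×828700/2850² = 111800 N.
P_allow = P_cr/n = 111800/2.1 = 53230 N.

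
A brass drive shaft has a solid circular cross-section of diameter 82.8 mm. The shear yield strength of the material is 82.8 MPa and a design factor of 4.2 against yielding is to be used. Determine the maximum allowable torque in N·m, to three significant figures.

τ_allow = 82.8/4.2 = 19.71 MPa.
For a solid shaft T_allow = τ_allow·πd³/16; πd³/16 = π×82.8³/16 = 111500 mm³.
T_allow = 19.71×111500 = 2.197×10^6 N·mm = 2197 N·m.

T_allow = 2200 N·m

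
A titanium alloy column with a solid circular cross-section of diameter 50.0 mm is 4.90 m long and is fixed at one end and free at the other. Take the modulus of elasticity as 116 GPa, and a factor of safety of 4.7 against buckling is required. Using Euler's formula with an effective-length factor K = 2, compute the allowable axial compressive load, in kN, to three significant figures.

I = πd⁴/64 = π×50.0⁴/64 = 306800 mm⁴.
Effective length L_e = KL = 2×4.90 m = 9800 mm.
Euler critical load P_cr = π²EI/L_e² = π²×116000×306800/9800² = 3657 N.
P_allow = P_cr/n = 3657/4.7 = 778.1 N.

P_allow = 0.778 kN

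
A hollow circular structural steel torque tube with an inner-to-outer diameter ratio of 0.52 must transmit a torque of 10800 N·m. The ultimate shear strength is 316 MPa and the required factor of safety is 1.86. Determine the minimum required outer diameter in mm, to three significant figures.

τ_allow = 316/1.86 = 169.9 MPa.
For a hollow shaft τ = 16T/[πd_o³(1−k⁴)] with k = 0.52, so 1−k⁴ = 0.9269.
d_o³ = 16T/[π τ_allow (1−k⁴)] = 16×1.0800×10^7/(π×169.9×0.9269) = 349300 mm³.
d_o = 70.43 mm.

d_o = 70.4 mm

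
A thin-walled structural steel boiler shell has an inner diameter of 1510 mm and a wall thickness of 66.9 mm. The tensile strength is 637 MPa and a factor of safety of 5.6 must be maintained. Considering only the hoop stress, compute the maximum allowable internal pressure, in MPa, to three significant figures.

p_allow = 10.1 MPa

σ_allow = 637/5.6 = 113.8 MPa.
σ_h = pD/(2t) → p_allow = 2σ_allow t/D = 2×113.8×66.9/1510 = 10.08 MPa.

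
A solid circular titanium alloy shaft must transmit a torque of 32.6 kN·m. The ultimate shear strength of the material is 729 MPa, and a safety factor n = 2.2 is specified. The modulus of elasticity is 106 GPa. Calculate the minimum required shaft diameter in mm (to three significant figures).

d = 79.4 mm

Allowable shear stress τ_allow = 729/2.2 = 331.4 MPa.
For a solid shaft τ = 16T/(πd³), so d³ = 16T/(π τ_allow) = 16×3.2600×10^7/(π×331.4) = 501100 mm³.
d = (501100)^(1/3) = 79.43 mm.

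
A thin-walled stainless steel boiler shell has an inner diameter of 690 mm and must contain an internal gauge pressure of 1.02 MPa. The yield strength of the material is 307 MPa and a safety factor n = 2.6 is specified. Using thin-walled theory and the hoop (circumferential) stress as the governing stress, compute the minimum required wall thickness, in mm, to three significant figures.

σ_allow = 307/2.6 = 118.1 MPa.
Hoop stress σ_h = pD/(2t), so t = pD/(2σ_allow) = 1.02×690/(2×118.1) = 2.980 mm.

t = 2.98 mm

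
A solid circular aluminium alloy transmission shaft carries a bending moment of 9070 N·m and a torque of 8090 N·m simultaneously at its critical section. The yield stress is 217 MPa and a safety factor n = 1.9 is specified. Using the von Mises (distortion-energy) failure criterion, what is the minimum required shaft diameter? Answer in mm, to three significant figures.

d = 101 mm

σ_allow = σ_y/n = 217/1.9 = 114.2 MPa.
For a solid shaft σ_b = 32M/(πd³) and τ = 16T/(πd³), so the von Mises stress is σ' = (16/πd³)·√(4M²+3T²).
√(4M²+3T²) = √(4×(9.070×10^6)² + 3×(8.090×10^6)²) = 2.292×10^7 N·mm.
d³ = 16×2.292×10^7/(π×114.2) = 1.022×10^6 mm³.
d = 100.7 mm.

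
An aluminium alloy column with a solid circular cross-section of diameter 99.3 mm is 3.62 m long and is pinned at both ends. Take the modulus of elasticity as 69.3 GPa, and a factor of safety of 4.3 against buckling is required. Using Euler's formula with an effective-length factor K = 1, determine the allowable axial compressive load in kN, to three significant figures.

I = πd⁴/64 = π×99.3⁴/64 = 4.773×10^6 mm⁴.
Effective length L_e = KL = 1×3.62 m = 3620 mm.
Euler critical load P_cr = π²EI/L_e² = π²×69300×4.773×10^6/3620² = 249100 N.
P_allow = P_cr/n = 249100/4.3 = 57930 N.

P_allow = 57.9 kN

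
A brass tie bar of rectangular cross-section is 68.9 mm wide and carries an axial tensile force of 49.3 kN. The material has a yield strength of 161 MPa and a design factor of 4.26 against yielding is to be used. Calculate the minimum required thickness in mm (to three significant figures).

σ_allow = 161/4.26 = 37.79 MPa.
Required area A = F/σ_allow = 49300/37.79 = 1304 mm².
t = A/w = 1304/68.9 = 18.93 mm.

t = 18.9 mm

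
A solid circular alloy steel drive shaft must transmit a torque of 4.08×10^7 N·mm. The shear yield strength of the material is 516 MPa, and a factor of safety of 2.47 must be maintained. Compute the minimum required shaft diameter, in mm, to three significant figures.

d = 99.8 mm

Allowable shear stress τ_allow = 516/2.47 = 208.9 MPa.
For a solid shaft τ = 16T/(πd³), so d³ = 16T/(π τ_allow) = 16×4.0800×10^7/(π×208.9) = 994700 mm³.
d = (994700)^(1/3) = 99.82 mm.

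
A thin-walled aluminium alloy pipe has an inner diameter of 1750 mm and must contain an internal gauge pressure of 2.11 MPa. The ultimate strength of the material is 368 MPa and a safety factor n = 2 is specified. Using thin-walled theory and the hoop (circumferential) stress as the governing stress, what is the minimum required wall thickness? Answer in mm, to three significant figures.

t = 10.0 mm

σ_allow = 368/2 = 184.0 MPa.
Hoop stress σ_h = pD/(2t), so t = pD/(2σ_allow) = 2.11×1750/(2×184.0) = 10.03 mm.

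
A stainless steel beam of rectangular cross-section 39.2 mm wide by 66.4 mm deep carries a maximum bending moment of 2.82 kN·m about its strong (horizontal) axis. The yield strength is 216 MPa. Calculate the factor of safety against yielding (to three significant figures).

Section modulus S = bh²/6 = 39.2×66.4²/6 = 28810 mm³.
σ = M/S = 2820000/28810 = 97.90 MPa.
n = 216/97.90 = 2.206.

n = 2.21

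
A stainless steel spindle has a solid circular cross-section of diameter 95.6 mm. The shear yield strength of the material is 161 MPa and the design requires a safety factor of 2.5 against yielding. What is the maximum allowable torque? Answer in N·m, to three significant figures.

τ_allow = 161/2.5 = 64.40 MPa.
For a solid shaft T_allow = τ_allow·πd³/16; πd³/16 = π×95.6³/16 = 171600 mm³.
T_allow = 64.40×171600 = 1.105×10^7 N·mm = 11050 N·m.

T_allow = 11000 N·m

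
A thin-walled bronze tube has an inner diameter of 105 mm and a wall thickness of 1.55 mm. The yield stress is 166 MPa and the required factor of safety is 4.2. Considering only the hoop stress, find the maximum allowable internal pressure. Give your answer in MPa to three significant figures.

σ_allow = 166/4.2 = 39.52 MPa.
σ_h = pD/(2t) → p_allow = 2σ_allow t/D = 2×39.52×1.55/105 = 1.167 MPa.

p_allow = 1.17 MPa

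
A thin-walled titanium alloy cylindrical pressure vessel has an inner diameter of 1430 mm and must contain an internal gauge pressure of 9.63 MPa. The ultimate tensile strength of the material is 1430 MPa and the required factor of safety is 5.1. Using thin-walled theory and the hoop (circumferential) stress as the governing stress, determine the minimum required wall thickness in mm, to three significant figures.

σ_allow = 1430/5.1 = 280.4 MPa.
Hoop stress σ_h = pD/(2t), so t = pD/(2σ_allow) = 9.63×1430/(2×280.4) = 24.56 mm.

t = 24.6 mm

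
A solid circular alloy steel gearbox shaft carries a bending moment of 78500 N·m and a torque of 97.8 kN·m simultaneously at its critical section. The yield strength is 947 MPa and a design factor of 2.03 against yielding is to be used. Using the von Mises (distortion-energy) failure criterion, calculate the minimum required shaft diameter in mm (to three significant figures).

σ_allow = σ_y/n = 947/2.03 = 466.5 MPa.
For a solid shaft σ_b = 32M/(πd³) and τ = 16T/(πd³), so the von Mises stress is σ' = (16/πd³)·√(4M²+3T²).
√(4M²+3T²) = √(4×(7.850×10^7)² + 3×(9.780×10^7)²) = 2.310×10^8 N·mm.
d³ = 16×2.310×10^8/(π×466.5) = 2.521×10^6 mm³.
d = 136.1 mm.

d = 136 mm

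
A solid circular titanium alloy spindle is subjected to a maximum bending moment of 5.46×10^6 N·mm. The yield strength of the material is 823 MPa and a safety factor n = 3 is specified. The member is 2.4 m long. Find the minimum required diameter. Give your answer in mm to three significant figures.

d = 58.7 mm

σ_allow = 823/3 = 274.3 MPa.
For a solid circular section σ = 32M/(πd³), so d³ = 32M/(π σ_allow) = 32×5460000/(π×274.3) = 202700 mm³.
d = 58.75 mm.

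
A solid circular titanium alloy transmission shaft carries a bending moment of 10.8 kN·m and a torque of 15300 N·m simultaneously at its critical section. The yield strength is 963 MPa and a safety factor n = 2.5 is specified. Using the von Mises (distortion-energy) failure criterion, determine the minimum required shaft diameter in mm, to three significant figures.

d = 76.7 mm

σ_allow = σ_y/n = 963/2.5 = 385.2 MPa.
For a solid shaft σ_b = 32M/(πd³) and τ = 16T/(πd³), so the von Mises stress is σ' = (16/πd³)·√(4M²+3T²).
√(4M²+3T²) = √(4×(1.080×10^7)² + 3×(1.530×10^7)²) = 3.419×10^7 N·mm.
d³ = 16×3.419×10^7/(π×385.2) = 452000 mm³.
d = 76.75 mm.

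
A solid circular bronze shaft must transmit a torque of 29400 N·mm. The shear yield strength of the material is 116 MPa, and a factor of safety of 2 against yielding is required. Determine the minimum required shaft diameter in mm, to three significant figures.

d = 13.7 mm

Allowable shear stress τ_allow = 116/2 = 58.00 MPa.
For a solid shaft τ = 16T/(πd³), so d³ = 16T/(π τ_allow) = 16×29400/(π×58.00) = 2582 mm³.
d = (2582)^(1/3) = 13.72 mm.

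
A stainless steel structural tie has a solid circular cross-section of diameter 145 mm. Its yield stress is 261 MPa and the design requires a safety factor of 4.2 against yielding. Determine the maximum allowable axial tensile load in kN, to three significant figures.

F_allow = 1030 kN

σ_allow = 261/4.2 = 62.14 MPa.
A = πd²/4 = π×145²/4 = 16510 mm².
F_allow = σ_allow × A = 62.14×16510 = 1.026×10^6 N.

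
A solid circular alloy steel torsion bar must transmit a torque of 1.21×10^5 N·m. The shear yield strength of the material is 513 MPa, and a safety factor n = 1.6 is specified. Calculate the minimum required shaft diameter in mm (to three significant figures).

Allowable shear stress τ_allow = 513/1.6 = 320.6 MPa.
For a solid shaft τ = 16T/(πd³), so d³ = 16T/(π τ_allow) = 16×1.2100×10^8/(π×320.6) = 1.922×10^6 mm³.
d = (1.922×10^6)^(1/3) = 124.3 mm.

d = 124 mm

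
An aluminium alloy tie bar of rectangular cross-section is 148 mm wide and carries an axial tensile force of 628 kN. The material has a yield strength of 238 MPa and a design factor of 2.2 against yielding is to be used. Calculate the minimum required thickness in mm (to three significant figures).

t = 39.2 mm

σ_allow = 238/2.2 = 108.2 MPa.
Required area A = F/σ_allow = 628000/108.2 = 5805 mm².
t = A/w = 5805/148 = 39.22 mm.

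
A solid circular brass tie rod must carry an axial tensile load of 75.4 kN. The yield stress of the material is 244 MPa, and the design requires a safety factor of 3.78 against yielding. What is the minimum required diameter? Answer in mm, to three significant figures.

Allowable stress σ_allow = 244/3.78 = 64.55 MPa.
Required area A = F/σ_allow = 75400/64.55 = 1168 mm².
A = πd²/4 → d = √(4A/π) = 38.56 mm.

d = 38.6 mm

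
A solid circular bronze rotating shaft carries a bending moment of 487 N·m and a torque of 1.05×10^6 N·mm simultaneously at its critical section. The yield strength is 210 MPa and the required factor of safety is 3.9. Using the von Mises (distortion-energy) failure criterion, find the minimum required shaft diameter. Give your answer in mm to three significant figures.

d = 58.0 mm

σ_allow = σ_y/n = 210/3.9 = 53.85 MPa.
For a solid shaft σ_b = 32M/(πd³) and τ = 16T/(πd³), so the von Mises stress is σ' = (16/πd³)·√(4M²+3T²).
√(4M²+3T²) = √(4×(487000)² + 3×(1.050×10^6)²) = 2.063×10^6 N·mm.
d³ = 16×2.063×10^6/(π×53.85) = 195100 mm³.
d = 58.00 mm.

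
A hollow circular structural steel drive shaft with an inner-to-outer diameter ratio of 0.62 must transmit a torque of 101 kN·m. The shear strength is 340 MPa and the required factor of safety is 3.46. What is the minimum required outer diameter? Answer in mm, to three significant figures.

d_o = 183 mm

τ_allow = 340/3.46 = 98.27 MPa.
For a hollow shaft τ = 16T/[πd_o³(1−k⁴)] with k = 0.62, so 1−k⁴ = 0.8522.
d_o³ = 16T/[π τ_allow (1−k⁴)] = 16×1.0100×10^8/(π×98.27×0.8522) = 6.142×10^6 mm³.
d_o = 183.1 mm.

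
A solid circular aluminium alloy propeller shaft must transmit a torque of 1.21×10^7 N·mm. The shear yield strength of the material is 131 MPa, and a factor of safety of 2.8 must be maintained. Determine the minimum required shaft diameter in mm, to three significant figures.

Allowable shear stress τ_allow = 131/2.8 = 46.79 MPa.
For a solid shaft τ = 16T/(πd³), so d³ = 16T/(π τ_allow) = 16×1.2100×10^7/(π×46.79) = 1.317×10^6 mm³.
d = (1.317×10^6)^(1/3) = 109.6 mm.

d = 110 mm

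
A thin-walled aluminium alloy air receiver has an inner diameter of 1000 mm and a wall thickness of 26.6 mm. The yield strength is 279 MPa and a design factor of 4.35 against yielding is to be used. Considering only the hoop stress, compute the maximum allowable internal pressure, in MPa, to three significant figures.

p_allow = 3.41 MPa

σ_allow = 279/4.35 = 64.14 MPa.
σ_h = pD/(2t) → p_allow = 2σ_allow t/D = 2×64.14×26.6/1000 = 3.412 MPa.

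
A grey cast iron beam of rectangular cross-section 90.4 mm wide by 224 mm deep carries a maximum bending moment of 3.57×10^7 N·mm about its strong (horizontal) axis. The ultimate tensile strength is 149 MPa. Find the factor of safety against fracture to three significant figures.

n = 3.16

Section modulus S = bh²/6 = 90.4×224²/6 = 756000 mm³.
σ = M/S = 3.5700×10^7/756000 = 47.22 MPa.
n = 149/47.22 = 3.155.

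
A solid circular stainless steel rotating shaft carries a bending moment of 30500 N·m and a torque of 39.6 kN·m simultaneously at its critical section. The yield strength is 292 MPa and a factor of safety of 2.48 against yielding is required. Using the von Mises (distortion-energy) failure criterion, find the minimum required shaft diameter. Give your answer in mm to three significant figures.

d = 158 mm

σ_allow = σ_y/n = 292/2.48 = 117.7 MPa.
For a solid shaft σ_b = 32M/(πd³) and τ = 16T/(πd³), so the von Mises stress is σ' = (16/πd³)·√(4M²+3T²).
√(4M²+3T²) = √(4×(3.050×10^7)² + 3×(3.960×10^7)²) = 9.179×10^7 N·mm.
d³ = 16×9.179×10^7/(π×117.7) = 3.970×10^6 mm³.
d = 158.3 mm.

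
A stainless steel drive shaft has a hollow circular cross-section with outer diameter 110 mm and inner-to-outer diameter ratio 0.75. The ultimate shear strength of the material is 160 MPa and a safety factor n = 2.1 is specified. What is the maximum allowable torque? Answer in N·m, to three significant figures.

τ_allow = 160/2.1 = 76.19 MPa.
For a hollow shaft T_allow = τ_allow·πd_o³(1−k⁴)/16 with 1−k⁴ = 0.6836, so πd_o³(1−k⁴)/16 = 178700 mm³.
T_allow = 76.19×178700 = 1.361×10^7 N·mm = 13610 N·m.

T_allow = 13600 N·m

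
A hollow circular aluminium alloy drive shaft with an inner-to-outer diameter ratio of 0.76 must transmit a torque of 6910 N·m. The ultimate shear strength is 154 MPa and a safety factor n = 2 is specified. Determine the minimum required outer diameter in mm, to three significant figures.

τ_allow = 154/2 = 77.00 MPa.
For a hollow shaft τ = 16T/[πd_o³(1−k⁴)] with k = 0.76, so 1−k⁴ = 0.6664.
d_o³ = 16T/[π τ_allow (1−k⁴)] = 16×6910000/(π×77.00×0.6664) = 685900 mm³.
d_o = 88.19 mm.

d_o = 88.2 mm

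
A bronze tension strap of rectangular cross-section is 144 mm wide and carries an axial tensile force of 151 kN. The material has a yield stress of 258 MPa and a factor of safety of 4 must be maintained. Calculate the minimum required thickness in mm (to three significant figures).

σ_allow = 258/4 = 64.50 MPa.
Required area A = F/σ_allow = 151000/64.50 = 2341 mm².
t = A/w = 2341/144 = 16.26 mm.

t = 16.3 mm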